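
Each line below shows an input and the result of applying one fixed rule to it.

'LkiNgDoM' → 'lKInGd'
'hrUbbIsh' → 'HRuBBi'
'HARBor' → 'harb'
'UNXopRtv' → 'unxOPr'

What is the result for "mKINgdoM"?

MkinGD

The transformation: flip the case of every letter, then delete the last 2 characters.
Working it through for "mKINgdoM": intermediate "MkinGDOm", final "MkinGD".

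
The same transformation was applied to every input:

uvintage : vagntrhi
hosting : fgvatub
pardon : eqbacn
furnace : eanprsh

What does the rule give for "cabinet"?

The rule is to shift every letter 13 places forward in the alphabet (wrapping around) — i.e. ROT13, then move the first 2 characters to the end (rotate left by 2).
On "cabinet": the first step gives "pnovarg", and the second then gives "ovargpn".

ovargpn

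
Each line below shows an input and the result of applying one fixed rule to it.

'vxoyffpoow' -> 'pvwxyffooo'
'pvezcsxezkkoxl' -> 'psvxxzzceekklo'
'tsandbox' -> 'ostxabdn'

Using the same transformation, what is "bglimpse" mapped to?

lmpsbegi

What's happening: sort the characters into alphabetical order, then swap the front and back halves of the string.
Applying both steps to "bglimpse": "begilmps", then "lmpsbegi".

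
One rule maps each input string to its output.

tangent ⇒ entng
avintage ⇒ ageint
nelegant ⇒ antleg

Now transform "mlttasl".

asltt

Rule — delete the first 2 characters, then move the last 3 characters to the front (rotate right by 3).
For "mlttasl", step one produces "ttasl"; step two turns that into "asltt".
(Check on "nelegant": → "legant" → "antleg" ✓)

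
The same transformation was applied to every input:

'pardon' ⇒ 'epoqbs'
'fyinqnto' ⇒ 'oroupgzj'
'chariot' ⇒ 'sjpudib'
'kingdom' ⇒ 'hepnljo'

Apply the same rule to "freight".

jhiugsf

Looking at the pairs, the operation is to move the first 3 characters to the end (rotate left by 3), then shift every letter 1 place forward in the alphabet (wrapping around).
On "freight": the first step gives "ightfre", and the second then gives "jhiugsf".
(Check on "kingdom": → "gdomkin" → "hepnljo" ✓)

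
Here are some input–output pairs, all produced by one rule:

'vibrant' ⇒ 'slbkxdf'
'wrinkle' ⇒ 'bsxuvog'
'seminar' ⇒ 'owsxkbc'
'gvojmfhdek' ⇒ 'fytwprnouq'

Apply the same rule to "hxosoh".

In each case the input is transformed by: move the first character to the end, then shift every letter 10 places forward in the alphabet (wrapping around).
Starting from "hxosoh": after the first operation, "xosohh"; after the second, "hycyrr".

hycyrr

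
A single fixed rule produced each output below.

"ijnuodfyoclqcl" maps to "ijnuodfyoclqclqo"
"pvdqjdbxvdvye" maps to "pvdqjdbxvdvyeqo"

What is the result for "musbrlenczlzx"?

musbrlenczlzxqo

Rule — append "qo".
On "musbrlenczlzx" that produces "musbrlenczlzxqo".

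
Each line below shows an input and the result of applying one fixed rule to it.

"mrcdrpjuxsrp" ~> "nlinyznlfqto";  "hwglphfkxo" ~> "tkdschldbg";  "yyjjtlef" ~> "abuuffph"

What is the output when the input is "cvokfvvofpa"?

The transformation: shift every letter 4 places backward in the alphabet (wrapping around), then move the last 2 characters to the front (rotate right by 2).
Doing the same to "cvokfvvofpa": "lwyrkgbrrkb".

lwyrkgbrrkb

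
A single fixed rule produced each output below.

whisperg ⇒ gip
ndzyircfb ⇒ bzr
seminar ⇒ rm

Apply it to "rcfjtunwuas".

The rule is to take characters alternately from the front and the back (1st, last, 2nd, 2nd-last, ...), then keep one character in every 3, starting at position 2 (positions 2nd, 5th, 8th, ...).
On "rcfjtunwuas": the first step gives "rscafujwtnu", and the second then gives "sfwu".

sfwu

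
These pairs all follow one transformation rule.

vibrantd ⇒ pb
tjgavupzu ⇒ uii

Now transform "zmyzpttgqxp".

mhe

In each case the input is transformed by: keep one character in every 3, starting at position 3 (positions 3rd, 6th, 9th, ...), then shift every letter 12 places backward in the alphabet (wrapping around).
For "zmyzpttgqxp", step one produces "ytq"; step two turns that into "mhe".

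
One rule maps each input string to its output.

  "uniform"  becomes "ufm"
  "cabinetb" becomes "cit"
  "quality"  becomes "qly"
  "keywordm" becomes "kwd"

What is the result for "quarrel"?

Rule — keep one character in every 3, starting at position 1 (positions 1st, 4th, 7th, ...).
For "quarrel" the result is "qrl".

qrl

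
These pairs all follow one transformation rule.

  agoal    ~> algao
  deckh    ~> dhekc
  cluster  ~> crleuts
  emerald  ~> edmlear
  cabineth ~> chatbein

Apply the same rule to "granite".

gertain

Each output is the input with this applied: take characters alternately from the front and the back (1st, last, 2nd, 2nd-last, ...).
For "granite" the result is "gertain".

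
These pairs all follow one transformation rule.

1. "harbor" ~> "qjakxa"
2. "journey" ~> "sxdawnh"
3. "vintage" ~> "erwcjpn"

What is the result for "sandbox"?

bjwmkxg

Rule — shift every letter 9 places forward in the alphabet (wrapping around).
On "sandbox" that produces "bjwmkxg".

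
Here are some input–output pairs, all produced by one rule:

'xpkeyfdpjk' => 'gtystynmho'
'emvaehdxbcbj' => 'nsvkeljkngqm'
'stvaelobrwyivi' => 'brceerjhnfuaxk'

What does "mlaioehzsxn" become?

vwugjbrixqn

Looking at the pairs, the operation is to take characters alternately from the front and the back (1st, last, 2nd, 2nd-last, ...), then shift every letter 9 places forward in the alphabet (wrapping around).
"mlaioehzsxn" → "mnlxasizohe" → "vwugjbrixqn".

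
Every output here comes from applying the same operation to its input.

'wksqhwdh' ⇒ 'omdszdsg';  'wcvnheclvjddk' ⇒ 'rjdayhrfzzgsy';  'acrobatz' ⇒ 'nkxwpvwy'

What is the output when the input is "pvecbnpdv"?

ayxjlzrlr

Each output is the input with this applied: move the first 2 characters to the end (rotate left by 2), then shift every letter 4 places backward in the alphabet (wrapping around).
On "pvecbnpdv": the first step gives "ecbnpdvpv", and the second then gives "ayxjlzrlr".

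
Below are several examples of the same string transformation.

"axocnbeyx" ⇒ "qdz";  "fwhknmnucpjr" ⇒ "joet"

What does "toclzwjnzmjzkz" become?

Rule — shift every letter 2 places forward in the alphabet (wrapping around), then keep one character in every 3, starting at position 3 (positions 3rd, 6th, 9th, ...).
Applying both steps to "toclzwjnzmjzkz": "vqenbylpbolbmb", then "eybb".
(Check on "fwhknmnucpjr": → "hyjmpopwerlt" → "joet" ✓)

eybb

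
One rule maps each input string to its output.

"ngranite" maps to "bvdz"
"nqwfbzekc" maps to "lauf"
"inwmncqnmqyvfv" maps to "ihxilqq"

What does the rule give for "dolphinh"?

Each output is the input with this applied: keep every other character starting from the second (positions 2nd, 4th, 6th, ...), then shift every letter 5 places backward in the alphabet (wrapping around).
Doing the same to "dolphinh": "jkdc".

jkdc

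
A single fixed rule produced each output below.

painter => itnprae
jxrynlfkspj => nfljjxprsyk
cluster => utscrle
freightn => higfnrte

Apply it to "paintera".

Rule — take characters alternately from the front and the back (1st, last, 2nd, 2nd-last, ...), then move the last 3 characters to the front (rotate right by 3).
For "paintera", step one produces "paarient"; step two turns that into "entpaari".

entpaari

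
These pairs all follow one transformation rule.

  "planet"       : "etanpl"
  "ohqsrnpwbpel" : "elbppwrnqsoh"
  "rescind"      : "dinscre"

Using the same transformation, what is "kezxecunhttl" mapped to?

What's happening: swap each adjacent pair of characters (1↔2, 3↔4, ...), then reverse the string.
Starting from "kezxecunhttl": after the first operation, "ekxzcenuthlt"; after the second, "tlhtuneczxke".

tlhtuneczxke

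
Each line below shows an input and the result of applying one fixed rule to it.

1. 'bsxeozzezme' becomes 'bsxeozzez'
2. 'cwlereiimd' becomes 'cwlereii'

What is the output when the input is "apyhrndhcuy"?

apyhrndhc

The pattern: delete the last 2 characters.
Doing the same to "apyhrndhcuy": "apyhrndhc".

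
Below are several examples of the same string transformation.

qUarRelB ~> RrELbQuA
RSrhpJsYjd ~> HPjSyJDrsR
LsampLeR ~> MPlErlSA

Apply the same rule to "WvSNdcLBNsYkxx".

nDClbnSyKXXwVs

The rule is to move the first 3 characters to the end (rotate left by 3), then flip the case of every letter.
For "WvSNdcLBNsYkxx" the result is "nDClbnSyKXXwVs".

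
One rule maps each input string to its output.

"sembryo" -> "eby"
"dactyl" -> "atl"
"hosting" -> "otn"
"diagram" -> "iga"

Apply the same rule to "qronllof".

Looking at the pairs, the operation is to keep every other character starting from the second (positions 2nd, 4th, 6th, ...).
On "qronllof" that produces "rnlf".

rnlf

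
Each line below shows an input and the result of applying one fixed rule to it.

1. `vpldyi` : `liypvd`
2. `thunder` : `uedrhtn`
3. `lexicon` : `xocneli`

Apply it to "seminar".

Rule — swap each adjacent pair of characters (1↔2, 3↔4, ...), then move the first 3 characters to the end (rotate left by 3).
Starting from "seminar": after the first operation, "esimanr"; after the second, "manresi".

manresi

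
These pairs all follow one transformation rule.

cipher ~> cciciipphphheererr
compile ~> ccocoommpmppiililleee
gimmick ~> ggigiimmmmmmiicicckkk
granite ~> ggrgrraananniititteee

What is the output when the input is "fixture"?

ffifiixxtxttuururreee

What's happening: repeat every character 3 times, then swap each adjacent pair of characters (1↔2, 3↔4, ...).
For "fixture", step one produces "fffiiixxxtttuuurrreee"; step two turns that into "ffifiixxtxttuururreee".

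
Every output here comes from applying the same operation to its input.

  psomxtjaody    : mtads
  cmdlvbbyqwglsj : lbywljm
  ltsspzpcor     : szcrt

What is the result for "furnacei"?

In each case the input is transformed by: keep every other character starting from the second (positions 2nd, 4th, 6th, ...), then move the first character to the end.
Working it through for "furnacei": intermediate "unci", final "nciu".

nciu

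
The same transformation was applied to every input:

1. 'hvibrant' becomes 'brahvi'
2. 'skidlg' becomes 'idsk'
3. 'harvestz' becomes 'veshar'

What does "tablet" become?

Looking at the pairs, the operation is to delete the last 2 characters, then swap the front and back halves of the string.
On "tablet": the first step gives "tabl", and the second then gives "blta".

blta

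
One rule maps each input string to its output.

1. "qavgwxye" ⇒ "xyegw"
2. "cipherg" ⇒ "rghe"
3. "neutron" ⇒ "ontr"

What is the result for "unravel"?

elav

In each case the input is transformed by: delete the first 3 characters, then move the first 2 characters to the end (rotate left by 2).
So "unravel" becomes "elav".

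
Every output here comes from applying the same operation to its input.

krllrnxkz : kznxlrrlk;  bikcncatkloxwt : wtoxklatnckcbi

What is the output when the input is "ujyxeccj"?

cjecyxuj

Each output is the input with this applied: reverse the string, then swap each adjacent pair of characters (1↔2, 3↔4, ...).
"ujyxeccj" → "cjecyxuj".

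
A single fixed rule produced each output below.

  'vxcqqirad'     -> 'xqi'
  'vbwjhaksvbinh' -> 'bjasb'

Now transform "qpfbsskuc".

pbs

The pattern: delete the last 3 characters, then keep every other character starting from the second (positions 2nd, 4th, 6th, ...).
On "qpfbsskuc": the first step gives "qpfbss", and the second then gives "pbs".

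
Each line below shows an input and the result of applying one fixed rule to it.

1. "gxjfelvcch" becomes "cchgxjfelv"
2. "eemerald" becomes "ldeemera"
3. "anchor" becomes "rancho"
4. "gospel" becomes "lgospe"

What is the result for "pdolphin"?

inpdolph

What's happening: move the first 2 characters to the end (rotate left by 2), then swap the front and back halves of the string.
Starting from "pdolphin": after the first operation, "olphinpd"; after the second, "inpdolph".
(Check on "gospel": → "spelgo" → "lgospe" ✓)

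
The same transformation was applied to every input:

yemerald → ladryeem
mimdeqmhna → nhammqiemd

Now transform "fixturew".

Rule — move the last 2 characters to the front (rotate right by 2), then take characters alternately from the front and the back (1st, last, 2nd, 2nd-last, ...).
Working it through for "fixturew": intermediate "ewfixtur", final "erwuftix".
(Check on "mimdeqmhna": → "namimdeqmh" → "nhammqiemd" ✓)

erwuftix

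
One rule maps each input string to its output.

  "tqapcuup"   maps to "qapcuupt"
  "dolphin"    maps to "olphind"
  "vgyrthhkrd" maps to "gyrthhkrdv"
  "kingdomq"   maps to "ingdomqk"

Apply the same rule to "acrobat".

In each case the input is transformed by: move the first character to the end.
So "acrobat" becomes "crobata".

crobata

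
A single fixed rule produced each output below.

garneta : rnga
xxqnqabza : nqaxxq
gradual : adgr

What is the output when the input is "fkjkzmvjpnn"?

zmvjfkjk

The rule is to delete the last 3 characters, then swap the front and back halves of the string.
Applying both steps to "fkjkzmvjpnn": "fkjkzmvj", then "zmvjfkjk".
(Check on "xxqnqabza": → "xxqnqa" → "nqaxxq" ✓)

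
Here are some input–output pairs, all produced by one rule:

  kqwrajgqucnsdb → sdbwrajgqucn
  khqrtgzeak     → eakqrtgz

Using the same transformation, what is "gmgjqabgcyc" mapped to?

Rule — delete the first 2 characters, then move the last 3 characters to the front (rotate right by 3).
"gmgjqabgcyc" → "gjqabgcyc" → "cycgjqabg".

cycgjqabg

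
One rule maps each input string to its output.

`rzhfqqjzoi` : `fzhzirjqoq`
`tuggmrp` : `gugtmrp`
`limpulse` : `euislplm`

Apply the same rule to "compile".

Looking at the pairs, the operation is to sort the characters into alphabetical order, then take characters alternately from the front and the back (1st, last, 2nd, 2nd-last, ...).
On "compile": the first step gives "ceilmop", and the second then gives "cpeoiml".

cpeoiml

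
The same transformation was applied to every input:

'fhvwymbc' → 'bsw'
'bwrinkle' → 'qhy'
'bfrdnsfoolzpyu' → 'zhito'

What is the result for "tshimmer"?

Looking at the pairs, the operation is to keep one character in every 3, starting at position 2 (positions 2nd, 5th, 8th, ...), then shift every letter 6 places backward in the alphabet (wrapping around).
On "tshimmer" that produces "mgl".

mgl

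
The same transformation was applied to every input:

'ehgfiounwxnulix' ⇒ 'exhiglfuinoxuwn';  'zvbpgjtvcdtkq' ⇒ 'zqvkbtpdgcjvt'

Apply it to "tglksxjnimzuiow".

The transformation: take characters alternately from the front and the back (1st, last, 2nd, 2nd-last, ...).
On "tglksxjnimzuiow" that produces "twgolikuszxmjin".

twgolikuszxmjin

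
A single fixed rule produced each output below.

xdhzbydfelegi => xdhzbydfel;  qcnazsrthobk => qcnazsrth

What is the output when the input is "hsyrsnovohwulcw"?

hsyrsnovohwu

The pattern: delete the last 3 characters.
Applying that to "hsyrsnovohwulcw" gives "hsyrsnovohwu".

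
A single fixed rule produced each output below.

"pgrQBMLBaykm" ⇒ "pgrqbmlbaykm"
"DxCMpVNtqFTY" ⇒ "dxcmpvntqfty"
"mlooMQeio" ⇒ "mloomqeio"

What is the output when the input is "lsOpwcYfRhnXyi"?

The transformation: convert every letter to lowercase.
So "lsOpwcYfRhnXyi" becomes "lsopwcyfrhnxyi".

lsopwcyfrhnxyi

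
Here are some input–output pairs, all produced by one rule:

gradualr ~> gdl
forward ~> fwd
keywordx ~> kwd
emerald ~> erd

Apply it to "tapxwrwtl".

In each case the input is transformed by: keep one character in every 3, starting at position 1 (positions 1st, 4th, 7th, ...).
"tapxwrwtl" → "txw".

txw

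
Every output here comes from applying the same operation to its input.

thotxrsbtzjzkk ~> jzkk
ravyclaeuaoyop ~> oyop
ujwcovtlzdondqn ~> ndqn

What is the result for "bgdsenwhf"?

nwhf

Looking at the pairs, the operation is to keep only the last 4 characters.
So "bgdsenwhf" becomes "nwhf".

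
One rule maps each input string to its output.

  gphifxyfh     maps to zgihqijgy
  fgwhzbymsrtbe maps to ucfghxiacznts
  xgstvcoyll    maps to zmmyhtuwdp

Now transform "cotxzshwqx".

The pattern: shift every letter 1 place forward in the alphabet (wrapping around), then move the last 3 characters to the front (rotate right by 3).
"cotxzshwqx" → "dpuyatixry" → "xrydpuyati".

xrydpuyati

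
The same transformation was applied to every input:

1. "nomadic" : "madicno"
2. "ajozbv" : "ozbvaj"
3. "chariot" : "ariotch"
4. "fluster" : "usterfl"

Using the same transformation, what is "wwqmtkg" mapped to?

The pattern: move the first 2 characters to the end (rotate left by 2).
Applying that to "wwqmtkg" gives "qmtkgww".

qmtkgww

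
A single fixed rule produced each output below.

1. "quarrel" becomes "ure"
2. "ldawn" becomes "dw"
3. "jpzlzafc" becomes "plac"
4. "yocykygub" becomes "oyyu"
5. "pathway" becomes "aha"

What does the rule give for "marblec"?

The transformation: keep every other character starting from the second (positions 2nd, 4th, 6th, ...).
Doing the same to "marblec": "abe".

abe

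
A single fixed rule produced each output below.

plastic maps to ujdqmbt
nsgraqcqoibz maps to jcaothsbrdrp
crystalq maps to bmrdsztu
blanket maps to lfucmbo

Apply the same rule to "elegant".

The transformation: move the last 3 characters to the front (rotate right by 3), then shift every letter 1 place forward in the alphabet (wrapping around).
Applying both steps to "elegant": "anteleg", then "boufmfh".

boufmfh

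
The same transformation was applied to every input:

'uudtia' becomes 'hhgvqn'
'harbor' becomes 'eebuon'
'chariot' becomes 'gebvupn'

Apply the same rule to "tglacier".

geyvtrpn

The transformation: sort the characters into reverse alphabetical order, then shift every letter 13 places forward in the alphabet (wrapping around) — i.e. ROT13.
For "tglacier", step one produces "trligeca"; step two turns that into "geyvtrpn".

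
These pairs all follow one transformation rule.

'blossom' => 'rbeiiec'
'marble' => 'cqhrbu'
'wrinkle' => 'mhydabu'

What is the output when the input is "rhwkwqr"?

hxmamgh

The rule is to shift every letter 10 places backward in the alphabet (wrapping around).
So "rhwkwqr" becomes "hxmamgh".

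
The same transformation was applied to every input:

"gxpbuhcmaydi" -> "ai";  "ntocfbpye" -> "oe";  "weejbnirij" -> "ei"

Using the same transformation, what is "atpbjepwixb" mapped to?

ei

In each case the input is transformed by: keep one character in every 3, starting at position 3 (positions 3rd, 6th, 9th, ...), then keep only the vowels.
Working it through for "atpbjepwixb": intermediate "pei", final "ei".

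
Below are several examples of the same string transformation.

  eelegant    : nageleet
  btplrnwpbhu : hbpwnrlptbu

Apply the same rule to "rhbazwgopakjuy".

ujkapogwzabhry

What's happening: reverse the string, then move the first character to the end.
Applying both steps to "rhbazwgopakjuy": "yujkapogwzabhr", then "ujkapogwzabhry".
(Check on "eelegant": → "tnagelee" → "nageleet" ✓)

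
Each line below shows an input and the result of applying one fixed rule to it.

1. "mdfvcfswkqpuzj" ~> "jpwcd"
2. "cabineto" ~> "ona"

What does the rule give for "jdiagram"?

mgd

Rule — keep one character in every 3, starting at position 2 (positions 2nd, 5th, 8th, ...), then reverse the string.
On "jdiagram": the first step gives "dgm", and the second then gives "mgd".
(Check on "mdfvcfswkqpuzj": → "dcwpj" → "jpwcd" ✓)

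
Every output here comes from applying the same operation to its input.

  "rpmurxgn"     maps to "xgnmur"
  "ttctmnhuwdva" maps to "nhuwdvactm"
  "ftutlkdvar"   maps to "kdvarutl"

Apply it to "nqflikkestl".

What's happening: delete the first 2 characters, then move the first 3 characters to the end (rotate left by 3).
On "nqflikkestl": the first step gives "flikkestl", and the second then gives "kkestlfli".

kkestlfli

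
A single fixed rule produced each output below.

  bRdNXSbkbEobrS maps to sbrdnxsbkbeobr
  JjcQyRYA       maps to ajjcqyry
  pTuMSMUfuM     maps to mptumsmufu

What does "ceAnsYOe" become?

eceansyo

In each case the input is transformed by: move the last character to the front, then convert every letter to lowercase.
"ceAnsYOe" → "eceAnsYO" → "eceansyo".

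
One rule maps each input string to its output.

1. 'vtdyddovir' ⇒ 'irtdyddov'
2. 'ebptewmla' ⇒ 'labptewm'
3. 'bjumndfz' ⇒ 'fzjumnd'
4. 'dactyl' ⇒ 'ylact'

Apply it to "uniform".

rmnifo

The transformation: delete the first character, then move the last 2 characters to the front (rotate right by 2).
On "uniform": the first step gives "niform", and the second then gives "rmnifo".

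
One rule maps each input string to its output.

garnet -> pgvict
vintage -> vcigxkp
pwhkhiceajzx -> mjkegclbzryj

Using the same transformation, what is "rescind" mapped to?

ekpftgu

Each output is the input with this applied: shift every letter 2 places forward in the alphabet (wrapping around), then move the first 3 characters to the end (rotate left by 3).
"rescind" → "tguekpf" → "ekpftgu".
(Check on "vintage": → "xkpvcig" → "vcigxkp" ✓)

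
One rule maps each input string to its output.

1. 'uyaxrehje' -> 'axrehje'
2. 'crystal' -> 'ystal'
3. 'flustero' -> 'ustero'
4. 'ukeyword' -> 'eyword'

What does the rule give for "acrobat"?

robat

Rule — delete the first 2 characters.
On "acrobat" that produces "robat".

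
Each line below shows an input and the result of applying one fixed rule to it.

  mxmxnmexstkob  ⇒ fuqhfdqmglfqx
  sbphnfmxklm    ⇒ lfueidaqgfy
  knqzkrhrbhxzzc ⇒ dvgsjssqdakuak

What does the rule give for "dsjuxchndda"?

wtlwcwngqav

The pattern: take characters alternately from the front and the back (1st, last, 2nd, 2nd-last, ...), then shift every letter 7 places backward in the alphabet (wrapping around).
Working it through for "dsjuxchndda": intermediate "dasdjdunxhc", final "wtlwcwngqav".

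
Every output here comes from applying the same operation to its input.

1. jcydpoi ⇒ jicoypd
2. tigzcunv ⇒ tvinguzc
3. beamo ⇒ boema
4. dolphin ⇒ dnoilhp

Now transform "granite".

Looking at the pairs, the operation is to take characters alternately from the front and the back (1st, last, 2nd, 2nd-last, ...).
Doing the same to "granite": "gertain".

gertain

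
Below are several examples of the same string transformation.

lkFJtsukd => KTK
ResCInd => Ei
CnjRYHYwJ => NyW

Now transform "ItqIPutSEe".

Tps

Each output is the input with this applied: flip the case of every letter, then keep one character in every 3, starting at position 2 (positions 2nd, 5th, 8th, ...).
Applying both steps to "ItqIPutSEe": "iTQipUTseE", then "Tps".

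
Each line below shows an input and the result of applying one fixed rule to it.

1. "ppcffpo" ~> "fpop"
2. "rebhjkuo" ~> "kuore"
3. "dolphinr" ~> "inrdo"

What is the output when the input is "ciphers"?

Each output is the input with this applied: move the last 3 characters to the front (rotate right by 3), then delete the last 3 characters.
Starting from "ciphers": after the first operation, "ersciph"; after the second, "ersc".

ersc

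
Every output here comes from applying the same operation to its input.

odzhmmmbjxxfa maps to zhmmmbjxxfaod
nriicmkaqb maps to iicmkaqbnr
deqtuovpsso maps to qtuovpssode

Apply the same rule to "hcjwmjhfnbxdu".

The transformation: move the first 2 characters to the end (rotate left by 2).
On "hcjwmjhfnbxdu" that produces "jwmjhfnbxduhc".

jwmjhfnbxduhc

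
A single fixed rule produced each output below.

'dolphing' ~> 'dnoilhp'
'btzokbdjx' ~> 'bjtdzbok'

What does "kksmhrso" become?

What's happening: delete the last character, then take characters alternately from the front and the back (1st, last, 2nd, 2nd-last, ...).
Working it through for "kksmhrso": intermediate "kksmhrs", final "kskrshm".

kskrshm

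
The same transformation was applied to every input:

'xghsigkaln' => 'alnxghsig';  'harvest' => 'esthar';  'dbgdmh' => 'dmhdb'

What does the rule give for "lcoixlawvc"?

The rule is to move the last 3 characters to the front (rotate right by 3), then delete the last character.
"lcoixlawvc" → "wvclcoixla" → "wvclcoixl".

wvclcoixl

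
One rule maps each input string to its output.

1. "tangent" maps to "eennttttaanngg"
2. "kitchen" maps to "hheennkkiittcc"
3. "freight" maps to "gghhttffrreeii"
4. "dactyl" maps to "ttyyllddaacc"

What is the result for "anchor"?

hhoorraanncc

The transformation: move the last 3 characters to the front (rotate right by 3), then double every character.
Starting from "anchor": after the first operation, "horanc"; after the second, "hhoorraanncc".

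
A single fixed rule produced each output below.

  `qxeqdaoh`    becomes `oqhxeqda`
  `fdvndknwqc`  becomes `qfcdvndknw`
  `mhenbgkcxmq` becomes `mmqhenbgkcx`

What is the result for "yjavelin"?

In each case the input is transformed by: swap the first and last characters, then move the last 2 characters to the front (rotate right by 2).
Applying both steps to "yjavelin": "njaveliy", then "iynjavel".
(Check on "qxeqdaoh": → "hxeqdaoq" → "oqhxeqda" ✓)

iynjavel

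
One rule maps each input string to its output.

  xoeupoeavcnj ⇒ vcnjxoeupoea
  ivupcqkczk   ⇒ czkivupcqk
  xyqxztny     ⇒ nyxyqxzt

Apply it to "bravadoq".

The transformation: move the first 2 characters to the end (rotate left by 2), then swap the front and back halves of the string.
Applying both steps to "bravadoq": "avadoqbr", then "oqbravad".

oqbravad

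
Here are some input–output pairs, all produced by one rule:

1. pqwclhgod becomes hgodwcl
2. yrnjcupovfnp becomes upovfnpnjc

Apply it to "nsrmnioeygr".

ioeygrrmn

The transformation: delete the first 2 characters, then move the first 3 characters to the end (rotate left by 3).
"nsrmnioeygr" → "rmnioeygr" → "ioeygrrmn".
(Check on "pqwclhgod": → "wclhgod" → "hgodwcl" ✓)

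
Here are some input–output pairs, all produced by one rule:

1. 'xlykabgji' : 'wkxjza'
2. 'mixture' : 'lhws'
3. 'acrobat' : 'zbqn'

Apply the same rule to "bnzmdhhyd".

amylcg

The rule is to shift every letter 1 place backward in the alphabet (wrapping around), then delete the last 3 characters.
"bnzmdhhyd" → "amylcggxc" → "amylcg".
(Check on "acrobat": → "zbqnazs" → "zbqn" ✓)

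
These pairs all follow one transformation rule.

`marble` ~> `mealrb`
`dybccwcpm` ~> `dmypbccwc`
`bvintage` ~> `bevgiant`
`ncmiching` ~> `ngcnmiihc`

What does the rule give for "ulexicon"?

unloecxi

What's happening: take characters alternately from the front and the back (1st, last, 2nd, 2nd-last, ...).
Applying that to "ulexicon" gives "unloecxi".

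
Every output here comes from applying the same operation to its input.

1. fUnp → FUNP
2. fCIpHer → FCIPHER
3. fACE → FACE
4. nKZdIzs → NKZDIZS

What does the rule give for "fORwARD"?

FORWARD

The rule is to convert every letter to uppercase.
For "fORwARD" the result is "FORWARD".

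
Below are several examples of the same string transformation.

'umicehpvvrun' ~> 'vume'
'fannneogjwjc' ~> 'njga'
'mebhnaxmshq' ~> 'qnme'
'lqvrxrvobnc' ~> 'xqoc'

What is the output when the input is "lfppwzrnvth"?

wnhf

Looking at the pairs, the operation is to keep one character in every 3, starting at position 2 (positions 2nd, 5th, 8th, ...), then sort the characters into reverse alphabetical order.
Working it through for "lfppwzrnvth": intermediate "fwnh", final "wnhf".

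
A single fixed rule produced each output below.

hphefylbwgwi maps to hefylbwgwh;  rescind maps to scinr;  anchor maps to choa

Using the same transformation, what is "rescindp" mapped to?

scindr

The rule is to swap the first and last characters, then delete the first 2 characters.
Working it through for "rescindp": intermediate "pescindr", final "scindr".
(Check on "anchor": → "rnchoa" → "choa" ✓)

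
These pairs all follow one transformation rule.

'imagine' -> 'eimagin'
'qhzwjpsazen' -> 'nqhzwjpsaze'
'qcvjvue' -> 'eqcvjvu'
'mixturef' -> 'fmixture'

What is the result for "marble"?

emarbl

Each output is the input with this applied: move the last character to the front.
For "marble" the result is "emarbl".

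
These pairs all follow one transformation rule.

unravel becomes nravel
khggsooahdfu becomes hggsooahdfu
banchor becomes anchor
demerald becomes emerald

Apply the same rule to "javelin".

avelin

Rule — delete the first character.
Doing the same to "javelin": "avelin".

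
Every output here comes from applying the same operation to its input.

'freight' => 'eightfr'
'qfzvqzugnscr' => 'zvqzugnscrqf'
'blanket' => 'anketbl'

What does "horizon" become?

The transformation: move the first 2 characters to the end (rotate left by 2).
For "horizon" the result is "rizonho".

rizonho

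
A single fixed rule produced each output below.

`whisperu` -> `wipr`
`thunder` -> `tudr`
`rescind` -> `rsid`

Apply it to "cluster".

cutr

Each output is the input with this applied: keep every other character starting from the first (positions 1st, 3rd, 5th, ...).
So "cluster" becomes "cutr".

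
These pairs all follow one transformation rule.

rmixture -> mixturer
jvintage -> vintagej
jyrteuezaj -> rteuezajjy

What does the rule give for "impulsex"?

Looking at the pairs, the operation is to move the last 3 characters to the front (rotate right by 3), then swap the front and back halves of the string.
Working it through for "impulsex": intermediate "seximpul", final "mpulsexi".

mpulsexi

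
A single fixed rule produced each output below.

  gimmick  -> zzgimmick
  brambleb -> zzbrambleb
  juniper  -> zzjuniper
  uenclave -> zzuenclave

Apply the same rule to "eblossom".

zzeblossom

Rule — prepend "zz".
So "eblossom" becomes "zzeblossom".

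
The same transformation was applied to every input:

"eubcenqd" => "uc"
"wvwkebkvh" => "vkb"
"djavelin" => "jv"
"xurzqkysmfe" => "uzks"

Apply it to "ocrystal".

cy

Looking at the pairs, the operation is to delete the last 3 characters, then keep every other character starting from the second (positions 2nd, 4th, 6th, ...).
For "ocrystal" the result is "cy".
(Check on "eubcenqd": → "eubce" → "uc" ✓)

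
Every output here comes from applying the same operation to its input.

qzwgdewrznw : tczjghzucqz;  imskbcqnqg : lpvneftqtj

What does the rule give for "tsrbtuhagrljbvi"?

The transformation: shift every letter 3 places forward in the alphabet (wrapping around).
For "tsrbtuhagrljbvi" the result is "wvuewxkdjuomeyl".

wvuewxkdjuomeyl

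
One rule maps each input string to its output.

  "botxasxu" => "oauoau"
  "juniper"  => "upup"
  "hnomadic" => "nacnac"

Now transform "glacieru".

The pattern: keep one character in every 3, starting at position 2 (positions 2nd, 5th, 8th, ...), then write the whole string twice.
Applying both steps to "glacieru": "liu", then "liuliu".

liuliu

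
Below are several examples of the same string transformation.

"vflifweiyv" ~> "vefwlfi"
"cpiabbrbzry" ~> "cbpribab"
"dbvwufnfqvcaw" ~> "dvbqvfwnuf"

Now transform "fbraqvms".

What's happening: delete the last 3 characters, then take characters alternately from the front and the back (1st, last, 2nd, 2nd-last, ...).
"fbraqvms" → "fbraq" → "fqbar".
(Check on "vflifweiyv": → "vflifwe" → "vefwlfi" ✓)

fqbar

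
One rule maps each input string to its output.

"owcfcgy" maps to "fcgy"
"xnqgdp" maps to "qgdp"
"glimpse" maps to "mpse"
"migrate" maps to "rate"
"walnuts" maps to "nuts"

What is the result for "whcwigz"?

wigz

The pattern: keep only the last 4 characters.
Doing the same to "whcwigz": "wigz".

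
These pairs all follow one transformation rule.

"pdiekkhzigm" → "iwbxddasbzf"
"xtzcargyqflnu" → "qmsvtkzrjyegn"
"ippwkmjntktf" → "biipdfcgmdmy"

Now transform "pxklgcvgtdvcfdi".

The pattern: shift every letter 7 places backward in the alphabet (wrapping around).
On "pxklgcvgtdvcfdi" that produces "iqdezvozmwovywb".

iqdezvozmwovywb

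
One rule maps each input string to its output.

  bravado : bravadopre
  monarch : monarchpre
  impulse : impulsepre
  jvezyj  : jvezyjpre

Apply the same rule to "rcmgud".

rcmgudpre

Looking at the pairs, the operation is to append "pre".
For "rcmgud" the result is "rcmgudpre".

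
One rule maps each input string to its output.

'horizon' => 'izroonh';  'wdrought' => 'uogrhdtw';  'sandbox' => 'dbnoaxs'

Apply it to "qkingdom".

The rule is to take characters alternately from the front and the back (1st, last, 2nd, 2nd-last, ...), then reverse the string.
Working it through for "qkingdom": intermediate "qmkoidng", final "gndiokmq".

gndiokmq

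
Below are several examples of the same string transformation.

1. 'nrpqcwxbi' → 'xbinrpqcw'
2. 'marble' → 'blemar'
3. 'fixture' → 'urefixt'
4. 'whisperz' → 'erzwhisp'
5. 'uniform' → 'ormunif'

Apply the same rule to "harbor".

The rule is to move the last 3 characters to the front (rotate right by 3).
So "harbor" becomes "borhar".

borhar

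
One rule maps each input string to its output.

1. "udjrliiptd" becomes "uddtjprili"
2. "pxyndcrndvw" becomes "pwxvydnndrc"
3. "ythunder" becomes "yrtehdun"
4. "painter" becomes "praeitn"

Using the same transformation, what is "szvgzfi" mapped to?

sizfvzg

The pattern: take characters alternately from the front and the back (1st, last, 2nd, 2nd-last, ...).
For "szvgzfi" the result is "sizfvzg".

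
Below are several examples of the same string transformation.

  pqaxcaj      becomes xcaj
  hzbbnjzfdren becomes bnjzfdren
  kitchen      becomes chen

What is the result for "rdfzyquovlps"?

zyquovlps

The rule is to delete the first 3 characters.
For "rdfzyquovlps" the result is "zyquovlps".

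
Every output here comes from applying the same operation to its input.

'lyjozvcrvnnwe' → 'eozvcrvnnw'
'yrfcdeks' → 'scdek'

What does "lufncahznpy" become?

yncahznp

The transformation: delete the first 3 characters, then move the last character to the front.
Working it through for "lufncahznpy": intermediate "ncahznpy", final "yncahznp".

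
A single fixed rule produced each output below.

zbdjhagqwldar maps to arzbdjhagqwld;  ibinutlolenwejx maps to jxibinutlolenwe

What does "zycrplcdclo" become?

lozycrplcdc

What's happening: move the last 2 characters to the front (rotate right by 2).
On "zycrplcdclo" that produces "lozycrplcdc".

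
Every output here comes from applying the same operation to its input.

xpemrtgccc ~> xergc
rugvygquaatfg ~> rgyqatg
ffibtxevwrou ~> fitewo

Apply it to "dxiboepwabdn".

diopad

The rule is to keep every other character starting from the first (positions 1st, 3rd, 5th, ...).
For "dxiboepwabdn" the result is "diopad".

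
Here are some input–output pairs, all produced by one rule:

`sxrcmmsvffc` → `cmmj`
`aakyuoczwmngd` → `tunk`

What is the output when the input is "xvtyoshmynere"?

The pattern: shift every letter 7 places forward in the alphabet (wrapping around), then keep only the last 4 characters.
On "xvtyoshmynere": the first step gives "ecafvzotfulyl", and the second then gives "ulyl".

ulyl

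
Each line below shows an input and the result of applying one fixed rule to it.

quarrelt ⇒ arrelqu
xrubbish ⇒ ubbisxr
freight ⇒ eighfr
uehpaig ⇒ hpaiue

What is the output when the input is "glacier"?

What's happening: delete the last character, then move the first 2 characters to the end (rotate left by 2).
On "glacier": the first step gives "glacie", and the second then gives "aciegl".

aciegl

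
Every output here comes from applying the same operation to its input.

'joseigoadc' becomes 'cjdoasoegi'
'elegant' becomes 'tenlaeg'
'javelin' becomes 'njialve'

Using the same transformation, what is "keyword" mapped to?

dkreoyw

The transformation: take characters alternately from the front and the back (1st, last, 2nd, 2nd-last, ...), then swap each adjacent pair of characters (1↔2, 3↔4, ...).
For "keyword", step one produces "kderyow"; step two turns that into "dkreoyw".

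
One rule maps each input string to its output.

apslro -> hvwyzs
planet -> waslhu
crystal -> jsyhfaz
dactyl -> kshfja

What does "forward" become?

Rule — take characters alternately from the front and the back (1st, last, 2nd, 2nd-last, ...), then shift every letter 7 places forward in the alphabet (wrapping around).
For "forward", step one produces "fdorraw"; step two turns that into "mkvyyhd".

mkvyyhd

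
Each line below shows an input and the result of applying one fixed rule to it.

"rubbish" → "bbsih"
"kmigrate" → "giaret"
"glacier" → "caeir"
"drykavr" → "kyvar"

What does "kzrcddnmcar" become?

What's happening: delete the first 2 characters, then swap each adjacent pair of characters (1↔2, 3↔4, ...).
Working it through for "kzrcddnmcar": intermediate "rcddnmcar", final "crddmnacr".

crddmnacr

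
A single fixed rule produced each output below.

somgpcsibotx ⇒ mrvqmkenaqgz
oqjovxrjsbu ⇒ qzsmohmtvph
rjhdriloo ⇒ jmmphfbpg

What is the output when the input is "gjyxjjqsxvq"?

What's happening: move the last 3 characters to the front (rotate right by 3), then shift every letter 2 places backward in the alphabet (wrapping around).
Applying both steps to "gjyxjjqsxvq": "xvqgjyxjjqs", then "vtoehwvhhoq".

vtoehwvhhoq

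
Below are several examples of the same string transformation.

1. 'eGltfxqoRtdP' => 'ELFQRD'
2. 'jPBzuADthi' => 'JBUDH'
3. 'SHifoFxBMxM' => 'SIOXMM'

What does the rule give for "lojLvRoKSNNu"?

Each output is the input with this applied: keep every other character starting from the first (positions 1st, 3rd, 5th, ...), then convert every letter to uppercase.
"lojLvRoKSNNu" → "ljvoSN" → "LJVOSN".

LJVOSN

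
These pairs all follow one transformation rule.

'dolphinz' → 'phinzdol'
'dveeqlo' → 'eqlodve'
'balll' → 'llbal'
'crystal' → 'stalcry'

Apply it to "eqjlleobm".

lleobmeqj

Each output is the input with this applied: move the first 3 characters to the end (rotate left by 3).
For "eqjlleobm" the result is "lleobmeqj".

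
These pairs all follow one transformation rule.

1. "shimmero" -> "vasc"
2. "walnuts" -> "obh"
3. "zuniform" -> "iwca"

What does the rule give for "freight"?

fwv

Each output is the input with this applied: shift every letter 12 places backward in the alphabet (wrapping around), then keep every other character starting from the second (positions 2nd, 4th, 6th, ...).
"freight" → "tfswuvh" → "fwv".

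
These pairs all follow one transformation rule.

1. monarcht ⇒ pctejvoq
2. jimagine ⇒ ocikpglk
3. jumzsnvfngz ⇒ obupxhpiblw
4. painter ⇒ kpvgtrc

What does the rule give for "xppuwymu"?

Each output is the input with this applied: move the first 2 characters to the end (rotate left by 2), then shift every letter 2 places forward in the alphabet (wrapping around).
Starting from "xppuwymu": after the first operation, "puwymuxp"; after the second, "rwyaowzr".

rwyaowzr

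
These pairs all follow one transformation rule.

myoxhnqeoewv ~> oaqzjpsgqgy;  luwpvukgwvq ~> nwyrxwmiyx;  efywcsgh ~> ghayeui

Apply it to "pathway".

rcvjyc

The pattern: shift every letter 2 places forward in the alphabet (wrapping around), then delete the last character.
Applying that to "pathway" gives "rcvjyc".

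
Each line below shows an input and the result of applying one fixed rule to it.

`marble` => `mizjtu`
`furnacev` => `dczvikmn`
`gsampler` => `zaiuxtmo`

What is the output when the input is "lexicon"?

The pattern: swap the first and last characters, then shift every letter 8 places forward in the alphabet (wrapping around).
On "lexicon": the first step gives "nexicol", and the second then gives "vmfqkwt".

vmfqkwt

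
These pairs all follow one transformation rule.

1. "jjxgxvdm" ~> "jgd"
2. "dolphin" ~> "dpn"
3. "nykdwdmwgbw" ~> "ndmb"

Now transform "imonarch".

inc

The pattern: keep one character in every 3, starting at position 1 (positions 1st, 4th, 7th, ...).
Applying that to "imonarch" gives "inc".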